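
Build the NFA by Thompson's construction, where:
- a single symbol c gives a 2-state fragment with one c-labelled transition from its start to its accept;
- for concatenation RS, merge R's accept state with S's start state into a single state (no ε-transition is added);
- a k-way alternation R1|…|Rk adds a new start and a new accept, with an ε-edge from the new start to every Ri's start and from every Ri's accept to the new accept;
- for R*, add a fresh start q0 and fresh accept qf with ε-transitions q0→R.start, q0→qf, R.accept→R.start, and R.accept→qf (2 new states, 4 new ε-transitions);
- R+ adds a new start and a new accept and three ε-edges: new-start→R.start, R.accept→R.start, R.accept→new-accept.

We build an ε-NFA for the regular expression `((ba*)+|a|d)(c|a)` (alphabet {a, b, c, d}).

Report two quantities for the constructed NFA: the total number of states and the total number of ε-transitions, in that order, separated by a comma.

Bottom-up over the parse tree:
Each of the 6 symbol leaves contributes 2 states and 0 ε-transitions.
  a* — 4 states, 4 ε-transitions
  ba* — 5 states, 4 ε-transitions
  (ba*)+ — 7 states, 7 ε-transitions
  (ba*)+|a|d — 13 states, 13 ε-transitions
  c|a — 6 states, 4 ε-transitions
  ((ba*)+|a|d)(c|a) — 18 states, 17 ε-transitions

18, 17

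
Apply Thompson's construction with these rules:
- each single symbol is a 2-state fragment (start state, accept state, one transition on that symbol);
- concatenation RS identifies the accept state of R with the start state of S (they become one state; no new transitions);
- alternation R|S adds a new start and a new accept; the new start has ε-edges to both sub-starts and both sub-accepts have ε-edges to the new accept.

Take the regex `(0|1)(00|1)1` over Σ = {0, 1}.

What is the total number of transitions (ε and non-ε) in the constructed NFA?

Bottom-up over the parse tree:
Each of the 6 symbol leaves contributes 1 transition (1 symbol, 0 ε).
  0|1 — 6 transitions (2 symbol, 4 ε)
  00 — 2 transitions (2 symbol, 0 ε)
  00|1 — 7 transitions (3 symbol, 4 ε)
  (0|1)(00|1)1 — 14 transitions (6 symbol, 8 ε)

14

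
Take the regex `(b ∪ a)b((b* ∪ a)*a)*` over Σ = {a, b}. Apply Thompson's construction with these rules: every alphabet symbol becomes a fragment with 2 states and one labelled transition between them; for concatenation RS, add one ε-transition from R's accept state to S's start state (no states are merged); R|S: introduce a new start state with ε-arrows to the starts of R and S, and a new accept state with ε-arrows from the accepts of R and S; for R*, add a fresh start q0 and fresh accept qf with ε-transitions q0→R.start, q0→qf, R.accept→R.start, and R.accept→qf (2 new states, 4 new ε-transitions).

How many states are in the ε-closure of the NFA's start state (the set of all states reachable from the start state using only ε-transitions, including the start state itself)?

Work bottom-up. For each fragment F, track |ε-closure(F.start)| and whether F's accept lies in that closure (i.e. whether F accepts ε). A single-symbol fragment has closure size 1 and does not accept ε.
  b ∪ a → |closure| = 1 + 1 + 1 = 3 (the new accept is not ε-reachable since no branch accepts ε)
  b* → the star's fresh start ε-reaches both the body's start and the fresh accept: |closure| = 2 + 1 = 3
  b* ∪ a → new start ε-reaches every alternative's start; at least one alternative accepts ε, so the union's new accept is reached too: |closure| = 1 + 3 + 1 + 1 = 6
  (b* ∪ a)* → |closure| = 1 (new start) + 6 (body) + 1 (new accept) = 8
  (b* ∪ a)*a → |closure| = 8 + 1 = 9 (closure spills across the concat boundary because the left factor accepts ε)
  ((b* ∪ a)*a)* → new start has ε-edges to the inner start and to the new accept, so |closure| = 2 + 9 = 11
  (b ∪ a)b((b* ∪ a)*a)* → |closure| equals the left operand's closure size = 3 (its accept is not ε-reachable, so the closure stops there)

3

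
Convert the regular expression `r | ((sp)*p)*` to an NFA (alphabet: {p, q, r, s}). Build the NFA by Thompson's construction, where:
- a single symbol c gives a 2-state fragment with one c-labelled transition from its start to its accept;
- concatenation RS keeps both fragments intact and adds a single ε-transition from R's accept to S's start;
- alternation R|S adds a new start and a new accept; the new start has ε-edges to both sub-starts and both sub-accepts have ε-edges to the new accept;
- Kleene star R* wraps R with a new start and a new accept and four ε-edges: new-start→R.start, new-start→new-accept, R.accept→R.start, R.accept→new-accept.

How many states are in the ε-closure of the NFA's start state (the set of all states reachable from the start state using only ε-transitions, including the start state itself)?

Work bottom-up. For each fragment F, track |ε-closure(F.start)| and whether F's accept lies in that closure (i.e. whether F accepts ε). A single-symbol fragment has closure size 1 and does not accept ε.
  sp : C equals the left operand's closure size = 1 (its accept is not ε-reachable, so the closure stops there)
  (sp)* : the star's fresh start ε-reaches both the body's start and the fresh accept: C = 2 + 1 = 3
  (sp)*p : the left operand accepts ε, so the closure extends into the next operand (via the concat ε-link); C = 3 + 1 = 4
  ((sp)*p)* : the star's fresh start ε-reaches both the body's start and the fresh accept: C = 2 + 4 = 6
  r | ((sp)*p)* : C = 1 (new start) + (1 + 6) + 1 (new accept, since some branch ε-reaches its own accept) = 9

9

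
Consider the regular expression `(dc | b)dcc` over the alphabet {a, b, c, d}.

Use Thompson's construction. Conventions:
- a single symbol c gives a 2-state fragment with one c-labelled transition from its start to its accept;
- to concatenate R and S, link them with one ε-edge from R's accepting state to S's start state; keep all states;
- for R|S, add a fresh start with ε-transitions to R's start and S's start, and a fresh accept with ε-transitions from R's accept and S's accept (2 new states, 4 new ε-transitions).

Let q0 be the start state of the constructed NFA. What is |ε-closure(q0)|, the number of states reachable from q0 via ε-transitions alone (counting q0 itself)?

3

Let C(F) = |ε-closure(F.start)| within fragment F, and note whether F accepts ε. Symbol fragments have C = 1 and do not accept ε. Then:
  dc — same as the first factor's closure: C = 1
  dc | b — C = 1 + 1 + 1 = 3 (the new accept is not ε-reachable since no branch accepts ε)
  (dc | b)dcc — C equals the left operand's closure size = 3 (its accept is not ε-reachable, so the closure stops there)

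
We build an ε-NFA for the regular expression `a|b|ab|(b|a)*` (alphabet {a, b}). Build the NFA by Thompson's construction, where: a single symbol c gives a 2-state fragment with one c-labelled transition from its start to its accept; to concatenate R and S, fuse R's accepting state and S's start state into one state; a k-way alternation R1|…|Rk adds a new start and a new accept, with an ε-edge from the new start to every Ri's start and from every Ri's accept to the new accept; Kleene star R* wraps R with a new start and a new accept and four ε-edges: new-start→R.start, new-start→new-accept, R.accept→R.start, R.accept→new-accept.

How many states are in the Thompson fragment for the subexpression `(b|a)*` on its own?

8

Fragment for `(b|a)*`:
Each of the 2 symbol leaves contributes a 2-state fragment.
  b|a : 6 states
  (b|a)* : 8 states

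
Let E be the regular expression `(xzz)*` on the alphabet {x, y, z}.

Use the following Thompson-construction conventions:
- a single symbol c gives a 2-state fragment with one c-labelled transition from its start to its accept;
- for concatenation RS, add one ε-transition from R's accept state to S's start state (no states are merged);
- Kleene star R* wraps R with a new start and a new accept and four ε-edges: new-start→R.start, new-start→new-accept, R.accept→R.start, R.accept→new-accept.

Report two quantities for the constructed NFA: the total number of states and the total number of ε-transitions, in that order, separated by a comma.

8, 6

By structural recursion:
Each of the 3 symbol leaves contributes 2 states and 0 ε-transitions.
  xzz = 6 states, 2 ε-transitions
  (xzz)* = 8 states, 6 ε-transitions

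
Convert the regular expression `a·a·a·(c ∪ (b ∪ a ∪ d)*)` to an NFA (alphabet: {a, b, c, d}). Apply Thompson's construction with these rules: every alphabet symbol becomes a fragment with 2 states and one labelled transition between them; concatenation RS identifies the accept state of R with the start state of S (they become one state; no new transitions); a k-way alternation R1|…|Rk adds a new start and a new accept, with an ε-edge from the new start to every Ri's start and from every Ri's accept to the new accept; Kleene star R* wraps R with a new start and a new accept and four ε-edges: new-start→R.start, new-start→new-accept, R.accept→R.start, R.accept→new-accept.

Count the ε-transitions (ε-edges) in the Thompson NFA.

14

Building bottom-up:
Each of the 7 symbol leaves contributes 0 ε-transitions.
  b ∪ a ∪ d : 6 ε-transitions
  (b ∪ a ∪ d)* : 10 ε-transitions
  c ∪ (b ∪ a ∪ d)* : 14 ε-transitions
  a·a·a·(c ∪ (b ∪ a ∪ d)*) : 14 ε-transitions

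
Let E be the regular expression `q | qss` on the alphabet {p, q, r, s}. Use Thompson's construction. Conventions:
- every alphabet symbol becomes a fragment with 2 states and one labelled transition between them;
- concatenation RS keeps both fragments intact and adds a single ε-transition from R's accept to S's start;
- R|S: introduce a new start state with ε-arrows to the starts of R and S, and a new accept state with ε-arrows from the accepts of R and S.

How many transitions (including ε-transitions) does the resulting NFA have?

10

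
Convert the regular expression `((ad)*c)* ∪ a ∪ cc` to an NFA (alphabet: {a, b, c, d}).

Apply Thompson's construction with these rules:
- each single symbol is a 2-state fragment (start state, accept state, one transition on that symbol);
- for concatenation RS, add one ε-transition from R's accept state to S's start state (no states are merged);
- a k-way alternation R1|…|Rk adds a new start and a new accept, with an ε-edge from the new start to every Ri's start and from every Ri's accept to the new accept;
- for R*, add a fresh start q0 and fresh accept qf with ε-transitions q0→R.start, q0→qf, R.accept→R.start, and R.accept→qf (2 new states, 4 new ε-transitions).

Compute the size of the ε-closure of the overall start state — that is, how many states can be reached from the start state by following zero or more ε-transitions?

Let C(F) = |ε-closure(F.start)| within fragment F, and note whether F accepts ε. Symbol fragments have C = 1 and do not accept ε. Then:
  ad — same as the first factor's closure: |ε-closure| = 1
  (ad)* — |ε-closure| = 1 (new start) + 1 (body) + 1 (new accept) = 3
  (ad)*c — |ε-closure| = 3 + 1 = 4 (closure spills across the concat boundary because the left factor accepts ε)
  ((ad)*c)* — the star's fresh start ε-reaches both the body's start and the fresh accept: |ε-closure| = 2 + 4 = 6
  cc — same as the first factor's closure: |ε-closure| = 1
  ((ad)*c)* ∪ a ∪ cc — |ε-closure| = 1 (new start) + (6 + 1 + 1) + 1 (new accept, since some branch ε-reaches its own accept) = 10

10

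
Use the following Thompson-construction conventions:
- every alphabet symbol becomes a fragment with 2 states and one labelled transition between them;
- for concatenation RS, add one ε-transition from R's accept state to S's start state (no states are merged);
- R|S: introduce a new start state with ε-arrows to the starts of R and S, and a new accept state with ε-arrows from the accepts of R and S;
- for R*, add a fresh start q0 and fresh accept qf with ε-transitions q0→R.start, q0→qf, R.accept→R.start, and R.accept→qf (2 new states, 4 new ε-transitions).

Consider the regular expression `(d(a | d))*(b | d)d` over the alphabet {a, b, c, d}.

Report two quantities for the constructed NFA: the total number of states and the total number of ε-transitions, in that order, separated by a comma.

18, 15

Per subexpression:
Each of the 6 symbol leaves contributes 2 states and 0 ε-transitions.
  a | d — 6 states, 4 ε-transitions
  d(a | d) — 8 states, 5 ε-transitions
  (d(a | d))* — 10 states, 9 ε-transitions
  b | d — 6 states, 4 ε-transitions
  (d(a | d))*(b | d)d — 18 states, 15 ε-transitions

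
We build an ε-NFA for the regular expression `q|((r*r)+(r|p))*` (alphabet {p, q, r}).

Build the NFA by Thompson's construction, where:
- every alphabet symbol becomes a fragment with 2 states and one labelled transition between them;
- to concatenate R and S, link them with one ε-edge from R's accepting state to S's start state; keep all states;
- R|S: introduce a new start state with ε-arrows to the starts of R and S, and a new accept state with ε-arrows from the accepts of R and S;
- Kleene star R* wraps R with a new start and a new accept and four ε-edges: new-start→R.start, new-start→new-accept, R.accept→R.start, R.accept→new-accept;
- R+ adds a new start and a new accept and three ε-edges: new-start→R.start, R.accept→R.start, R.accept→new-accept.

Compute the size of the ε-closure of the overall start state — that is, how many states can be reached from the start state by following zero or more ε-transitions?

Work bottom-up. For each fragment F, track |ε-closure(F.start)| and whether F's accept lies in that closure (i.e. whether F accepts ε). A single-symbol fragment has closure size 1 and does not accept ε.
  r* → the star's fresh start ε-reaches both the body's start and the fresh accept: |ε-closure| = 2 + 1 = 3
  r*r → |ε-closure| = 3 + 1 = 4 (closure spills across the concat boundary because the left factor accepts ε)
  (r*r)+ → |ε-closure| = 1 + 4 = 5 (the body doesn't accept ε, so the new accept is not reached)
  r|p → new start ε-reaches every alternative's start; none of them accept ε, so the new accept is not reached: |ε-closure| = 1 + 1 + 1 = 3
  (r*r)+(r|p) → |ε-closure| equals the left operand's closure size = 5 (its accept is not ε-reachable, so the closure stops there)
  ((r*r)+(r|p))* → new start has ε-edges to the inner start and to the new accept, so |ε-closure| = 2 + 5 = 7
  q|((r*r)+(r|p))* → |ε-closure| = 1 (new start) + (1 + 7) + 1 (new accept, since some branch ε-reaches its own accept) = 10

10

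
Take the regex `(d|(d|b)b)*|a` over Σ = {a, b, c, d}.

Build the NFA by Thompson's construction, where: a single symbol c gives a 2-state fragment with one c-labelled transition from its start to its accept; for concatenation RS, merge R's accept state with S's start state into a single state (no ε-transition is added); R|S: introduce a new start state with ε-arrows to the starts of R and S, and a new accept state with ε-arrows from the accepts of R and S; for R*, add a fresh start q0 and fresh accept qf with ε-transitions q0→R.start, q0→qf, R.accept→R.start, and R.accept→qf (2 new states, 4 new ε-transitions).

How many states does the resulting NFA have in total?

17

Per subexpression:
Each of the 5 symbol leaves contributes a 2-state fragment.
  d|b = 6 states
  (d|b)b = 7 states
  d|(d|b)b = 11 states
  (d|(d|b)b)* = 13 states
  (d|(d|b)b)*|a = 17 states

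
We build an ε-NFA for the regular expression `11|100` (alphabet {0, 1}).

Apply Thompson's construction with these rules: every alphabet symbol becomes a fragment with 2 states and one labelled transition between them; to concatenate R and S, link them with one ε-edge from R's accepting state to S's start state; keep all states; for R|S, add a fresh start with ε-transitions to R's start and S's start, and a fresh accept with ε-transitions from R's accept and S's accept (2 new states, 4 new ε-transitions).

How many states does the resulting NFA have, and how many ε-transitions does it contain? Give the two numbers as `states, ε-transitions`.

12, 7

Per subexpression:
Each of the 5 symbol leaves contributes 2 states and 0 ε-transitions.
  11 = 4 states, 1 ε-transition
  100 = 6 states, 2 ε-transitions
  11|100 = 12 states, 7 ε-transitions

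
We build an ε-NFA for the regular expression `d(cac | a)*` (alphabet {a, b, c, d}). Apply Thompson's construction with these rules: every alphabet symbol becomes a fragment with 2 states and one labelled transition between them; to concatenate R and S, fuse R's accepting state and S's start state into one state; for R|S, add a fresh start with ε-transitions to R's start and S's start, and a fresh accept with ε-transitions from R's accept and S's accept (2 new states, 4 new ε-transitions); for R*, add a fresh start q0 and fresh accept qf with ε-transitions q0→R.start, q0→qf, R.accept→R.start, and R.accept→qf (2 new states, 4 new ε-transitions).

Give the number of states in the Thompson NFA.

Recursing over subexpressions:
Each of the 5 symbol leaves contributes a 2-state fragment.
  cac = 4 states
  cac | a = 8 states
  (cac | a)* = 10 states
  d(cac | a)* = 11 states

11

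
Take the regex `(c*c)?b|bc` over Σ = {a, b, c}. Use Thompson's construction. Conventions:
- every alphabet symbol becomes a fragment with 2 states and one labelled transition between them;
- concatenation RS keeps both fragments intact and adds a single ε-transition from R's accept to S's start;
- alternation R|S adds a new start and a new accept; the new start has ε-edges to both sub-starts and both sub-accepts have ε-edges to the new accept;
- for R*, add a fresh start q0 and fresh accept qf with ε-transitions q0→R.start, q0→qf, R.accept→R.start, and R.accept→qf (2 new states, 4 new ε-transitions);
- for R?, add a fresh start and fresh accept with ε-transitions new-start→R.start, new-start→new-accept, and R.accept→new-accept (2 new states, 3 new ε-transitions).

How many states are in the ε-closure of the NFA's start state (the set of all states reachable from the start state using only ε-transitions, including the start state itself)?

Compute the ε-closure size of each fragment's start state recursively; a symbol fragment's start has no outgoing ε-edge, so its closure is just itself (size 1).
  c* : new start has ε-edges to the inner start and to the new accept, so |closure| = 2 + 1 = 3
  c*c : the left operand accepts ε, so the closure extends into the next operand (via the concat ε-link); |closure| = 3 + 1 = 4
  (c*c)? : new start has ε-edges to the inner start and to the new accept, so |closure| = 2 + 4 = 6
  (c*c)?b : |closure| = 6 + 1 = 7 (closure spills across the concat boundary because the left factor accepts ε)
  bc : same as the first factor's closure: |closure| = 1
  (c*c)?b|bc : |closure| = 1 + 7 + 1 = 9 (the new accept is not ε-reachable since no branch accepts ε)

9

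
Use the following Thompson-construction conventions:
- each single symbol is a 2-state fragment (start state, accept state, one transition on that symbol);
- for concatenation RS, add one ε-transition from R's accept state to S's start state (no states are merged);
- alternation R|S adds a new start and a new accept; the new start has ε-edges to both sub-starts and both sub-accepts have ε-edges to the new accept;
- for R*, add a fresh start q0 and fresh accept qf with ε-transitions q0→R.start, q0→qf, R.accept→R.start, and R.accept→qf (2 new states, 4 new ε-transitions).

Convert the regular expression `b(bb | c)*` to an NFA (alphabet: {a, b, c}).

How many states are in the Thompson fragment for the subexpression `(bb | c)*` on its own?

Fragment for `(bb | c)*`:
Each of the 3 symbol leaves contributes a 2-state fragment.
  bb → 4 states
  bb | c → 8 states
  (bb | c)* → 10 states

10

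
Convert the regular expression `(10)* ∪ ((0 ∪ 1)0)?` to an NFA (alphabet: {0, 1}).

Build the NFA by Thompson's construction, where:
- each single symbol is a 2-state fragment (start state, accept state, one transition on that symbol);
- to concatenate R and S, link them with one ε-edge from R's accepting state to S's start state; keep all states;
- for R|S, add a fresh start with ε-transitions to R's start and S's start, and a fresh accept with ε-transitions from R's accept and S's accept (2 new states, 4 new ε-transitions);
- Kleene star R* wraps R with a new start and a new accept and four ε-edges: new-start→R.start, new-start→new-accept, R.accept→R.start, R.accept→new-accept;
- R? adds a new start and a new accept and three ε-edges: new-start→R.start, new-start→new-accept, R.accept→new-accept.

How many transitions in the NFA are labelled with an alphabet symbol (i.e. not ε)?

5

Per subexpression:
Each of the 5 symbol leaves contributes exactly 1 symbol transition.
  10 = 2 symbol transitions
  (10)* = 2 symbol transitions
  0 ∪ 1 = 2 symbol transitions
  (0 ∪ 1)0 = 3 symbol transitions
  ((0 ∪ 1)0)? = 3 symbol transitions
  (10)* ∪ ((0 ∪ 1)0)? = 5 symbol transitions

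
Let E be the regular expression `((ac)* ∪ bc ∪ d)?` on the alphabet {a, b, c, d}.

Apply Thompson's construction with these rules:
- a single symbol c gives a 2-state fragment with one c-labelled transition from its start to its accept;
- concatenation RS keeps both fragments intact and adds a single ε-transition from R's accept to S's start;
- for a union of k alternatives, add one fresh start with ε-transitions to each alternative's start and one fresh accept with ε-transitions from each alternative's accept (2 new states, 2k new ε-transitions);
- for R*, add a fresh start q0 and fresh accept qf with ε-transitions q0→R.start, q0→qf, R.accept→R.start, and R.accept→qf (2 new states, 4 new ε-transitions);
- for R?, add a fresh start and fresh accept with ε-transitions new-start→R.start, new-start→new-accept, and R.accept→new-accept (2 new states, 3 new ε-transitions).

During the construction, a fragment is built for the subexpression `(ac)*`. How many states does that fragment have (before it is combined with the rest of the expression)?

Fragment for `(ac)*`:
Each of the 2 symbol leaves contributes a 2-state fragment.
  ac → 4 states
  (ac)* → 6 states

6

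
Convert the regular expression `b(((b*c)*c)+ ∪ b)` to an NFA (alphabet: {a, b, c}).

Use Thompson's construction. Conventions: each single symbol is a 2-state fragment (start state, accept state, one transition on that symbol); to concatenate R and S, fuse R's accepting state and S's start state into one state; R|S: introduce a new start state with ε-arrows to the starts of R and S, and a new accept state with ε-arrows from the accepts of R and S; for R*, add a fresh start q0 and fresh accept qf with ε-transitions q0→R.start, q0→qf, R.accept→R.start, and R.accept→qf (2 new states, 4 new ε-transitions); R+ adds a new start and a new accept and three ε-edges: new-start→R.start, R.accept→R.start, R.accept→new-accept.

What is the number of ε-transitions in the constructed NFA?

By structural recursion:
Each of the 5 symbol leaves contributes 0 ε-transitions.
  b* = 4 ε-transitions
  b*c = 4 ε-transitions
  (b*c)* = 8 ε-transitions
  (b*c)*c = 8 ε-transitions
  ((b*c)*c)+ = 11 ε-transitions
  ((b*c)*c)+ ∪ b = 15 ε-transitions
  b(((b*c)*c)+ ∪ b) = 15 ε-transitions

15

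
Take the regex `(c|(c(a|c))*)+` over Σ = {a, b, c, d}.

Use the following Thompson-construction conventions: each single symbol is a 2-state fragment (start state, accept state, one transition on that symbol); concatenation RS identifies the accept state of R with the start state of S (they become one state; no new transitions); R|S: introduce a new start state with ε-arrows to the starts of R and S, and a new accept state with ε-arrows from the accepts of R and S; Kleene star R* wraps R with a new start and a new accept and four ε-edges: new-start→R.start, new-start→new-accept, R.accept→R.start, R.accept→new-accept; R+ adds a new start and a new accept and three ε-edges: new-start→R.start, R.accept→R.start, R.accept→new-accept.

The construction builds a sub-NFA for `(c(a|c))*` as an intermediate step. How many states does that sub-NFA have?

9

Fragment for `(c(a|c))*`:
Each of the 3 symbol leaves contributes a 2-state fragment.
  a|c = 6 states
  c(a|c) = 7 states
  (c(a|c))* = 9 states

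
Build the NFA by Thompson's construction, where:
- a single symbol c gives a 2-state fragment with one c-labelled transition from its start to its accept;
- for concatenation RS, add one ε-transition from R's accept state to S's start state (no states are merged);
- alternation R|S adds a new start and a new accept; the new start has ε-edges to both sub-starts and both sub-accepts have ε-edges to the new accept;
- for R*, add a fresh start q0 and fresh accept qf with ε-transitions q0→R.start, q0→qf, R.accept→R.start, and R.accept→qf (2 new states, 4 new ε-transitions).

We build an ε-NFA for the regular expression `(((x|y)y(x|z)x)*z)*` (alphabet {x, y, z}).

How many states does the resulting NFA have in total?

22

Building bottom-up:
Each of the 7 symbol leaves contributes a 2-state fragment.
  x|y = 6 states
  x|z = 6 states
  (x|y)y(x|z)x = 16 states
  ((x|y)y(x|z)x)* = 18 states
  ((x|y)y(x|z)x)*z = 20 states
  (((x|y)y(x|z)x)*z)* = 22 states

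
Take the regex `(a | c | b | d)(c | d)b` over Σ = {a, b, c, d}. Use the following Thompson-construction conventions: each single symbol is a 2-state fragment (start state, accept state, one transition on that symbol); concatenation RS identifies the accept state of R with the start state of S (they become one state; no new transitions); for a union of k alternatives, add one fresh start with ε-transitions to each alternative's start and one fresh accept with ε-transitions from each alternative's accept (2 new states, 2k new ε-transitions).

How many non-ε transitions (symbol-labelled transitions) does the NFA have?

7

Per subexpression:
Each of the 7 symbol leaves contributes exactly 1 symbol transition.
  a | c | b | d : 4 symbol transitions
  c | d : 2 symbol transitions
  (a | c | b | d)(c | d)b : 7 symbol transitions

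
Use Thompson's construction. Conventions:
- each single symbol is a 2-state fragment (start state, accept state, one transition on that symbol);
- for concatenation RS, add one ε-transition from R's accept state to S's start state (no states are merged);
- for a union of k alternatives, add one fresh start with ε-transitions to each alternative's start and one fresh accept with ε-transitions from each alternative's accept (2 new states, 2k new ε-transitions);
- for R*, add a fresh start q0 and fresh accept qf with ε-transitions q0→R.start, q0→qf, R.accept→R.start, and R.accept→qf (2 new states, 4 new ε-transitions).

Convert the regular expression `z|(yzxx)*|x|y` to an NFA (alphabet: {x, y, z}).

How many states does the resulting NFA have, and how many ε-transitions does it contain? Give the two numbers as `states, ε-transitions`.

18, 15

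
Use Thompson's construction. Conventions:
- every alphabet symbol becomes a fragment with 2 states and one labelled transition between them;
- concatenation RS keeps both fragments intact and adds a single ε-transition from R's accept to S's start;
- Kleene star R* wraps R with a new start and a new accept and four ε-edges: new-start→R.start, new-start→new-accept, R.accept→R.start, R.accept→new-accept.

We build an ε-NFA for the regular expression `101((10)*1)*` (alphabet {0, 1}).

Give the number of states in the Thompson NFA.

16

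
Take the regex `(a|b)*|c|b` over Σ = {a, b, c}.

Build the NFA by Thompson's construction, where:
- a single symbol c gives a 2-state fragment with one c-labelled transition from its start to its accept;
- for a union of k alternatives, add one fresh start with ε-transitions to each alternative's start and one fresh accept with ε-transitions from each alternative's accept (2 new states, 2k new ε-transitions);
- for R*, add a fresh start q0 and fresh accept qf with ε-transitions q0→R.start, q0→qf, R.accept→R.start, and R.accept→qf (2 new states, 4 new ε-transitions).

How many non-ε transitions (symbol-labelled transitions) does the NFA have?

Recursing over subexpressions:
Each of the 4 symbol leaves contributes exactly 1 symbol transition.
  a|b = 2 symbol transitions
  (a|b)* = 2 symbol transitions
  (a|b)*|c|b = 4 symbol transitions

4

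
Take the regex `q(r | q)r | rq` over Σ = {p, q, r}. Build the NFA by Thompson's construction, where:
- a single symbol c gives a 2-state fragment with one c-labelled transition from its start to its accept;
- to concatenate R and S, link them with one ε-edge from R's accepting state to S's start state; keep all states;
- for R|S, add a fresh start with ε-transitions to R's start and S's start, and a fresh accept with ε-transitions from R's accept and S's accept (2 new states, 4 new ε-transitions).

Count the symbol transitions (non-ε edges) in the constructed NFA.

6

Recursing over subexpressions:
Each of the 6 symbol leaves contributes exactly 1 symbol transition.
  r | q = 2 symbol transitions
  q(r | q)r = 4 symbol transitions
  rq = 2 symbol transitions
  q(r | q)r | rq = 6 symbol transitions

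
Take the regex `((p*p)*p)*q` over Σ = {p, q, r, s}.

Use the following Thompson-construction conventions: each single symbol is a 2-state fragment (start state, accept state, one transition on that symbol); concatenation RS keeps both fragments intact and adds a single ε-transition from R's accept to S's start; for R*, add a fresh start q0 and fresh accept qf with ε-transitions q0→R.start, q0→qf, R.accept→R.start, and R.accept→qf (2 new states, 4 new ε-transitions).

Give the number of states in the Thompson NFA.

Building bottom-up:
Each of the 4 symbol leaves contributes a 2-state fragment.
  p* — 4 states
  p*p — 6 states
  (p*p)* — 8 states
  (p*p)*p — 10 states
  ((p*p)*p)* — 12 states
  ((p*p)*p)*q — 14 states

14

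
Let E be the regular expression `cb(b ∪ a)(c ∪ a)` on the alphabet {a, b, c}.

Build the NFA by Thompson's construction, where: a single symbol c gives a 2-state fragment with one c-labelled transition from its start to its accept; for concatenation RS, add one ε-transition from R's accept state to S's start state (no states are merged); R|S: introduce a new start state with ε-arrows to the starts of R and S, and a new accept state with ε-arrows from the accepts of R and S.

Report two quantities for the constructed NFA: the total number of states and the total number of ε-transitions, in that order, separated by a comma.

Per subexpression:
Each of the 6 symbol leaves contributes 2 states and 0 ε-transitions.
  b ∪ a — 6 states, 4 ε-transitions
  c ∪ a — 6 states, 4 ε-transitions
  cb(b ∪ a)(c ∪ a) — 16 states, 11 ε-transitions

16, 11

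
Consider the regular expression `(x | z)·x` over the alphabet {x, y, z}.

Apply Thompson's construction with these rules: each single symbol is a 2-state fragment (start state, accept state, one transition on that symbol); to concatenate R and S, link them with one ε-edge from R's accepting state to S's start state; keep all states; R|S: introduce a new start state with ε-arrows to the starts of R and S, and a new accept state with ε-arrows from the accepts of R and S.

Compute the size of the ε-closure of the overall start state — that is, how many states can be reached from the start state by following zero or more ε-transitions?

Work bottom-up. For each fragment F, track |ε-closure(F.start)| and whether F's accept lies in that closure (i.e. whether F accepts ε). A single-symbol fragment has closure size 1 and does not accept ε.
  x | z → C = 1 + 1 + 1 = 3 (the new accept is not ε-reachable since no branch accepts ε)
  (x | z)·x → same as the first factor's closure: C = 3

3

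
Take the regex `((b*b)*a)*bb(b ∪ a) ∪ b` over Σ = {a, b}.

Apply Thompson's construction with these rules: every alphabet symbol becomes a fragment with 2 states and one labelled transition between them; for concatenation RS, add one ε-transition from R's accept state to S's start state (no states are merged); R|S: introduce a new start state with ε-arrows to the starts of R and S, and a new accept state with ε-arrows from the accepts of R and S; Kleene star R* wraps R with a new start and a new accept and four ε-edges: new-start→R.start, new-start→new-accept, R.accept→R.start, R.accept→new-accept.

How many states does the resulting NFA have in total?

26

Bottom-up over the parse tree:
Each of the 8 symbol leaves contributes a 2-state fragment.
  b* = 4 states
  b*b = 6 states
  (b*b)* = 8 states
  (b*b)*a = 10 states
  ((b*b)*a)* = 12 states
  b ∪ a = 6 states
  ((b*b)*a)*bb(b ∪ a) = 22 states
  ((b*b)*a)*bb(b ∪ a) ∪ b = 26 states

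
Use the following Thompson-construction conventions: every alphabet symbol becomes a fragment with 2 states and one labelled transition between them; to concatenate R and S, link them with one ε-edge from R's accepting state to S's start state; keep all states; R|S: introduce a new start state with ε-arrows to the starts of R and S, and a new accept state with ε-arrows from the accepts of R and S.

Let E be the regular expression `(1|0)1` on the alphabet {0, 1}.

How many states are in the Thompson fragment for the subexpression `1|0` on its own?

6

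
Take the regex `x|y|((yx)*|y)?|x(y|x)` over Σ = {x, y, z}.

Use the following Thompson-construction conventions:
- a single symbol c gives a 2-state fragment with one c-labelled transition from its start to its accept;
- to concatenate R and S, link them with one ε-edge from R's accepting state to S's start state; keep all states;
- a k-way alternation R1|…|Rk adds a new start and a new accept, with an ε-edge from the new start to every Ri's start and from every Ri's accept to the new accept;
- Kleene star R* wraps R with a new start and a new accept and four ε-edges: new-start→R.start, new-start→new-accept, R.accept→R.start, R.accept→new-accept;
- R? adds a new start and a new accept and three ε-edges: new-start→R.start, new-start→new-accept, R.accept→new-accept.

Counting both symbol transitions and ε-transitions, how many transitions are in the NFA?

Per subexpression:
Each of the 8 symbol leaves contributes 1 transition (1 symbol, 0 ε).
  yx — 3 transitions (2 symbol, 1 ε)
  (yx)* — 7 transitions (2 symbol, 5 ε)
  (yx)*|y — 12 transitions (3 symbol, 9 ε)
  ((yx)*|y)? — 15 transitions (3 symbol, 12 ε)
  y|x — 6 transitions (2 symbol, 4 ε)
  x(y|x) — 8 transitions (3 symbol, 5 ε)
  x|y|((yx)*|y)?|x(y|x) — 33 transitions (8 symbol, 25 ε)

33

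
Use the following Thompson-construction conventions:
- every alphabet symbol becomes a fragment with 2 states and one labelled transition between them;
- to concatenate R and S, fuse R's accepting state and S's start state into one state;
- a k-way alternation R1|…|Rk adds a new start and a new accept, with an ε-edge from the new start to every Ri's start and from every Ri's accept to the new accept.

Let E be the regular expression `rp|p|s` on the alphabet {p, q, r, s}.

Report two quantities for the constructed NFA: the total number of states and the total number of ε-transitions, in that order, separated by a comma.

9, 6

Per subexpression:
Each of the 4 symbol leaves contributes 2 states and 0 ε-transitions.
  rp → 3 states, 0 ε-transitions
  rp|p|s → 9 states, 6 ε-transitions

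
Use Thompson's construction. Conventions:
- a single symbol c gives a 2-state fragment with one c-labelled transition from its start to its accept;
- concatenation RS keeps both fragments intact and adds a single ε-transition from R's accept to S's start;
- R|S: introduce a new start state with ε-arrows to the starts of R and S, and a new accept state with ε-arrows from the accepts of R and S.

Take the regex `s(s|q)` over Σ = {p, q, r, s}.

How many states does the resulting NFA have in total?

8

Recursing over subexpressions:
Each of the 3 symbol leaves contributes a 2-state fragment.
  s|q → 6 states
  s(s|q) → 8 states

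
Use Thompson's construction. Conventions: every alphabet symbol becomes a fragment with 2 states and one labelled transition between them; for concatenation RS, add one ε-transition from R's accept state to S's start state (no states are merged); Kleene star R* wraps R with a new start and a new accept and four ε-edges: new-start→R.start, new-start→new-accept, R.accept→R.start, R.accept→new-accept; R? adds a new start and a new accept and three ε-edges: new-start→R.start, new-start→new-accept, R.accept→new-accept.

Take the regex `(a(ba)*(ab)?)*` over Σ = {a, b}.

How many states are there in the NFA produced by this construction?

Recursing over subexpressions:
Each of the 5 symbol leaves contributes a 2-state fragment.
  ba → 4 states
  (ba)* → 6 states
  ab → 4 states
  (ab)? → 6 states
  a(ba)*(ab)? → 14 states
  (a(ba)*(ab)?)* → 16 states

16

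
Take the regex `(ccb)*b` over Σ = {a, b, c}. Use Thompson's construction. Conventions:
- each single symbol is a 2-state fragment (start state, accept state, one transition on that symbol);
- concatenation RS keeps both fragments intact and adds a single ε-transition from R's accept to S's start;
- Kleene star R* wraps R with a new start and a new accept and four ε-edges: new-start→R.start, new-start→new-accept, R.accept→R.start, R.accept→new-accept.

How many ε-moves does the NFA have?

7

By structural recursion:
Each of the 4 symbol leaves contributes 0 ε-transitions.
  ccb : 2 ε-transitions
  (ccb)* : 6 ε-transitions
  (ccb)*b : 7 ε-transitions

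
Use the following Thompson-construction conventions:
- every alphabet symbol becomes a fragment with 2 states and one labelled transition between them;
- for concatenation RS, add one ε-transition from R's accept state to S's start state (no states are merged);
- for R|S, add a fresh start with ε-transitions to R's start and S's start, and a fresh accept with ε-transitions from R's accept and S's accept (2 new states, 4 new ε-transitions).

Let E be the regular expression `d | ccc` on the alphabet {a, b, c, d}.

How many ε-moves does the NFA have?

6

Bottom-up over the parse tree:
Each of the 4 symbol leaves contributes 0 ε-transitions.
  ccc — 2 ε-transitions
  d | ccc — 6 ε-transitions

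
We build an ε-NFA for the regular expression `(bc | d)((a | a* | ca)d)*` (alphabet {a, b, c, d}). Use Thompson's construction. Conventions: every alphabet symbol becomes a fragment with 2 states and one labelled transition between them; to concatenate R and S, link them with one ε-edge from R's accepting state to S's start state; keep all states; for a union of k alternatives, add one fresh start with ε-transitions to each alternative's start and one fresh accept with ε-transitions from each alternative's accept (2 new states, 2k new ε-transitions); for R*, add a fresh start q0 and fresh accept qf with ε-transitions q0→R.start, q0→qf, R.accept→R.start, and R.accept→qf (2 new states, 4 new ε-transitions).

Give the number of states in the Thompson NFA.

Building bottom-up:
Each of the 8 symbol leaves contributes a 2-state fragment.
  bc = 4 states
  bc | d = 8 states
  a* = 4 states
  ca = 4 states
  a | a* | ca = 12 states
  (a | a* | ca)d = 14 states
  ((a | a* | ca)d)* = 16 states
  (bc | d)((a | a* | ca)d)* = 24 states

24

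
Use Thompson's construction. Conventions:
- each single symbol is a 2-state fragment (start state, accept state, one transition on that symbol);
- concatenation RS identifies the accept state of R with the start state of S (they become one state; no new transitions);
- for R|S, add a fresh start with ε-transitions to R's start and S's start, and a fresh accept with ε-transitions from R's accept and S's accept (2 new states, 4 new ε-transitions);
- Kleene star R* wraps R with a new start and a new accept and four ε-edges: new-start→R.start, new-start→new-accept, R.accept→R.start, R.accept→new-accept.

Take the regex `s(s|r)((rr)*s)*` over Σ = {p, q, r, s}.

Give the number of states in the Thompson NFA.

14

Building bottom-up:
Each of the 6 symbol leaves contributes a 2-state fragment.
  s|r : 6 states
  rr : 3 states
  (rr)* : 5 states
  (rr)*s : 6 states
  ((rr)*s)* : 8 states
  s(s|r)((rr)*s)* : 14 states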